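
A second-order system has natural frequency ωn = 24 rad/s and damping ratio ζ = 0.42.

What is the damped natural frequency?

ωd = ωn√(1 - ζ²) = 24√(1 - 0.42²) = 21.78 rad/s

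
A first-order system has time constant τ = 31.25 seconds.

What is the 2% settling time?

For first-order system, 2% settling time ≈ 4τ = 4 × 31.25 = 125.0 s.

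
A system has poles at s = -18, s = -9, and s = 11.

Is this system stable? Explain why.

Pole(s) at s = 11 are not in the left half-plane. System is unstable.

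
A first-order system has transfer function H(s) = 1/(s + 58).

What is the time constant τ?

For H(s) = 1/(s + 1/τ), the pole is at -1/τ = -58, so τ = 1/58 = 0.0172 s.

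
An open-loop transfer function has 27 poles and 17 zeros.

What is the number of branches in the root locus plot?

Root locus has n branches where n = number of poles = 27.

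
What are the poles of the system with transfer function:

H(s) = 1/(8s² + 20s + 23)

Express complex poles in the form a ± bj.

Discriminant = 20² - 4×8×23 = 400 - 736 = -336 < 0, so the poles are a complex conjugate pair s = (-20 ± j√336)/(2×8). Real part = -20/(2×8) = -20/16 = -1.25; imaginary part = ±√336/(2×8) ≈ 1.1456. Poles: s = -1.25 ± 1.1456j.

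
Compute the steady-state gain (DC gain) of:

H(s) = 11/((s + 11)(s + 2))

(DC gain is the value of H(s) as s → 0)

DC gain = H(0) = 11/(11 × 2) = 11/22 = 0.5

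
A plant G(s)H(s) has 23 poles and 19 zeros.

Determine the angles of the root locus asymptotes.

n - m = 23 - 19 = 4. Angles: θk = (2k + 1)·180°/4 = 45°, 135°, 225°, 315°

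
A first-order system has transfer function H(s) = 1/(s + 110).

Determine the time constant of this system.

For H(s) = 1/(s + 1/τ), the pole is at -1/τ = -110, so τ = 1/110 = 0.0091 s.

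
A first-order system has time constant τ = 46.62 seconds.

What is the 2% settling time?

For first-order system, 2% settling time ≈ 4τ = 4 × 46.62 = 186.48 s.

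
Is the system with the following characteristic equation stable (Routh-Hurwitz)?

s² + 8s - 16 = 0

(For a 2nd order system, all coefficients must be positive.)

Coefficients: 1, 8, -16. c=-16 not positive, so system is unstable.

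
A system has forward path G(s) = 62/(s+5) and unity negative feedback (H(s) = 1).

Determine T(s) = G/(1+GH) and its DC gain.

T(s) = G/(1+GH) = [62/(s+5)] / [1 + 62/(s+5)] = 62/(s+5+62) = 62/(s+67). DC gain = 62/67 = 0.9254.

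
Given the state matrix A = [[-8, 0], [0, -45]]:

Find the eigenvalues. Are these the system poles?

For diagonal matrix, eigenvalues are diagonal entries: λ₁ = -8, λ₂ = -45. Eigenvalues of A = system poles.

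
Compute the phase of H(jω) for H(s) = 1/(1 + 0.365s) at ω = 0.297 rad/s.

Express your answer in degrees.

Phase = -arctan(ωτ) = -arctan(0.297 × 0.365) = -6.2°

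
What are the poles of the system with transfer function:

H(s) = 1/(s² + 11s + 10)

Discriminant = 11² - 4×1×10 = 121 - 40 = 81 > 0, so two distinct real poles. Using quadratic formula: s = (-11 ± √81)/(2×1) = (-11 ± √81)/2, with √81 = 9. s₁ = -2/2 = -1, s₂ = -20/2 = -10. Poles: s₁ = -1, s₂ = -10.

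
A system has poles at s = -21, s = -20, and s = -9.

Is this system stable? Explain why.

All poles are in the left half-plane. System is stable.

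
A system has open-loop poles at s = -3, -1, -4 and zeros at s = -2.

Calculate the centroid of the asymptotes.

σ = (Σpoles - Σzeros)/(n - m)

σ = (Σpoles - Σzeros)/(n - m) = (-8 - (-2))/(3 - 1) = -6/2 = -3.0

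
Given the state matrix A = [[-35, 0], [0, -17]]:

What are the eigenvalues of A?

For diagonal matrix, eigenvalues are diagonal entries: λ₁ = -35, λ₂ = -17.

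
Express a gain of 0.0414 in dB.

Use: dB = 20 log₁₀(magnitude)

dB = 20 log₁₀(0.0414) = -27.7 dB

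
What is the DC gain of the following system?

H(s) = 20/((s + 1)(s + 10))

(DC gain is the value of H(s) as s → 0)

DC gain = H(0) = 20/(1 × 10) = 20/10 = 2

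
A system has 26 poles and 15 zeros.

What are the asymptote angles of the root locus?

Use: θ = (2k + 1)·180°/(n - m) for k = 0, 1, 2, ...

n - m = 26 - 15 = 11. Angles: θk = (2k + 1)·180°/11 = 16.36°, 49.09°, 81.82°, 114.55°, 147.27°, 180°, 212.73°, 245.45°, 278.18°, 310.91°, 343.64°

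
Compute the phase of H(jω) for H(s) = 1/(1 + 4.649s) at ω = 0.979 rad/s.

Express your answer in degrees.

Phase = -arctan(ωτ) = -arctan(0.979 × 4.649) = -77.6°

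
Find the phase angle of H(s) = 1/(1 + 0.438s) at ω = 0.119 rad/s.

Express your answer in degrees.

Phase = -arctan(ωτ) = -arctan(0.119 × 0.438) = -3.0°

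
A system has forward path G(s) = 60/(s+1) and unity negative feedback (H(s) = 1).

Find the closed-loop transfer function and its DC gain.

T(s) = G/(1+GH) = [60/(s+1)] / [1 + 60/(s+1)] = 60/(s+1+60) = 60/(s+61). DC gain = 60/61 = 0.9836.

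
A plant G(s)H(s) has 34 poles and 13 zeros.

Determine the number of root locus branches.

Root locus has n branches where n = number of poles = 34.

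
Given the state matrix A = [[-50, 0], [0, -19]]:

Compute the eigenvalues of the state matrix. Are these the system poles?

For diagonal matrix, eigenvalues are diagonal entries: λ₁ = -50, λ₂ = -19. Eigenvalues of A = system poles.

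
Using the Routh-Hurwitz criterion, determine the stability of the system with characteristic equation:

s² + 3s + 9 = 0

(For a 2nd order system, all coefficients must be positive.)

Coefficients: 1, 3, 9. All positive, so system is stable.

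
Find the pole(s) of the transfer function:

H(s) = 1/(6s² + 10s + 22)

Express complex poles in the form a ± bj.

Discriminant = 10² - 4×6×22 = 100 - 528 = -428 < 0, so the poles are a complex conjugate pair s = (-10 ± j√428)/(2×6). Real part = -10/(2×6) = -10/12 ≈ -0.8333; imaginary part = ±√428/(2×6) ≈ 1.7240. Poles: s = -0.8333 ± 1.7240j.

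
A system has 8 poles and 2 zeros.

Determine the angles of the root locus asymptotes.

n - m = 8 - 2 = 6. Angles: θk = (2k + 1)·180°/6 = 30°, 90°, 150°, 210°, 270°, 330°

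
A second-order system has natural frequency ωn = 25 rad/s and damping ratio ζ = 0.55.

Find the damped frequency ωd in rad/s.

ωd = ωn√(1 - ζ²) = 25√(1 - 0.55²) = 20.88 rad/s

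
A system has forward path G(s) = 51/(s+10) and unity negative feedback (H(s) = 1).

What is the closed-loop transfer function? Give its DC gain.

T(s) = G/(1+GH) = [51/(s+10)] / [1 + 51/(s+10)] = 51/(s+10+51) = 51/(s+61). DC gain = 51/61 = 0.8361.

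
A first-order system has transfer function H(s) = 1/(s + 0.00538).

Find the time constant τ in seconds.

For H(s) = 1/(s + 1/τ), the pole is at -1/τ = -0.00538, so τ = 1/0.00538 = 185.9 s.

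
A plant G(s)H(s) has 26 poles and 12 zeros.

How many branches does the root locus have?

Root locus has n branches where n = number of poles = 26.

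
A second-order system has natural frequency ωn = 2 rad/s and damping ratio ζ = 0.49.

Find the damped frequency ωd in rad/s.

ωd = ωn√(1 - ζ²) = 2√(1 - 0.49²) = 1.74 rad/s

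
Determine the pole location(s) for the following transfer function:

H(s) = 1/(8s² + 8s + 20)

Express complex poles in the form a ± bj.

Discriminant = 8² - 4×8×20 = 64 - 640 = -576 < 0, so the poles are a complex conjugate pair s = (-8 ± j√576)/(2×8). Real part = -8/(2×8) = -8/16 = -0.5; imaginary part = ±√576/(2×8) = 24/16 = 1.5. Poles: s = -0.5 ± 1.5j.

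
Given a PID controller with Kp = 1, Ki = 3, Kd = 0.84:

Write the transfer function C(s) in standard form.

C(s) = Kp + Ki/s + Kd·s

Substituting values: C(s) = 1 + 3/s + 0.84s = (0.84s² + s + 3)/s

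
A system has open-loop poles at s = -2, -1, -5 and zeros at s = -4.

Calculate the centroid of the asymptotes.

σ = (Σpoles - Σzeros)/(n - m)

σ = (Σpoles - Σzeros)/(n - m) = (-8 - (-4))/(3 - 1) = -4/2 = -2.0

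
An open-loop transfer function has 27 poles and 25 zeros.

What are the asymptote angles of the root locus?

n - m = 27 - 25 = 2. Angles: θk = (2k + 1)·180°/2 = 90°, 270°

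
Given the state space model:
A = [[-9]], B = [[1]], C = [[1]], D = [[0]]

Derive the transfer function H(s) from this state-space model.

(sI - A)⁻¹ = 1/(s + 9). H(s) = 1 × 1/(s + 9) + 0 = 1/(s + 9).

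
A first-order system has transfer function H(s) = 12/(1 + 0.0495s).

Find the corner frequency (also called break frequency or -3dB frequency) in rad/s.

Corner frequency = 1/τ = 1/0.0495 = 20.202 rad/s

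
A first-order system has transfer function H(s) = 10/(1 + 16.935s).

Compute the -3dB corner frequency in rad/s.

Corner frequency = 1/τ = 1/16.935 = 0.059 rad/s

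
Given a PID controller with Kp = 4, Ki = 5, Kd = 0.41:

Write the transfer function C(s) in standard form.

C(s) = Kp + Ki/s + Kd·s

Substituting values: C(s) = 4 + 5/s + 0.41s = (0.41s² + 4s + 5)/s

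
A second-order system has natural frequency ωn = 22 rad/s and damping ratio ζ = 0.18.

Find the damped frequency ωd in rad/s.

ωd = ωn√(1 - ζ²) = 22√(1 - 0.18²) = 21.64 rad/s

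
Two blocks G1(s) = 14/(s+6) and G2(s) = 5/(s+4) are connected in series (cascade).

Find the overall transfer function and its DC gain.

Series: multiply transfer functions. G_eq = 14/(s+6) × 5/(s+4) = 70/((s+6)(s+4)). DC gain = 70/(6×4) = 2.9167.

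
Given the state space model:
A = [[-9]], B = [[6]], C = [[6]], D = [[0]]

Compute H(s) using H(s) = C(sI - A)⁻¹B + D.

(sI - A)⁻¹ = 1/(s + 9). H(s) = 6 × 6/(s + 9) + 0 = 36/(s + 9).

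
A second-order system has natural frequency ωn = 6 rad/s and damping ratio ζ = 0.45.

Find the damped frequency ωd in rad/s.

ωd = ωn√(1 - ζ²) = 6√(1 - 0.45²) = 5.36 rad/s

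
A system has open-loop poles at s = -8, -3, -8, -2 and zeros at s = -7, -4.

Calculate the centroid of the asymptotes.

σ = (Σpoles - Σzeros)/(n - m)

σ = (Σpoles - Σzeros)/(n - m) = (-21 - (-11))/(4 - 2) = -10/2 = -5.0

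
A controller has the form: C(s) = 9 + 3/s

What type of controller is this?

This is a Proportional-Integral (PI) controller.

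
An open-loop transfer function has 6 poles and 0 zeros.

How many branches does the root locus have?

Root locus has n branches where n = number of poles = 6.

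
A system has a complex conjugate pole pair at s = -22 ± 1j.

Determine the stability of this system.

Real part of poles is -22 (< 0, left half-plane). Stable.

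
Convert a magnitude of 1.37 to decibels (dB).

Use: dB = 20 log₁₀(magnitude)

dB = 20 log₁₀(1.37) = 2.7 dB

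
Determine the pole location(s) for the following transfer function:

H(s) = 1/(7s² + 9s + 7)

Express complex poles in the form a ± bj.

Discriminant = 9² - 4×7×7 = 81 - 196 = -115 < 0, so the poles are a complex conjugate pair s = (-9 ± j√115)/(2×7). Real part = -9/(2×7) = -9/14 ≈ -0.6429; imaginary part = ±√115/(2×7) ≈ 0.7660. Poles: s = -0.6429 ± 0.7660j.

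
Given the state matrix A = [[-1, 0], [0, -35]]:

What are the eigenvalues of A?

For diagonal matrix, eigenvalues are diagonal entries: λ₁ = -1, λ₂ = -35.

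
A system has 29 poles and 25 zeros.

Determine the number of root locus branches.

Root locus has n branches where n = number of poles = 29.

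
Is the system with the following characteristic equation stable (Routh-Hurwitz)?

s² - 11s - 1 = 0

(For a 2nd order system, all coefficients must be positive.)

Coefficients: 1, -11, -1. b=-11, c=-1 not positive, so system is unstable.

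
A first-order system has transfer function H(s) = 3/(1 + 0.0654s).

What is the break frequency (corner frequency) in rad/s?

Corner frequency = 1/τ = 1/0.0654 = 15.291 rad/s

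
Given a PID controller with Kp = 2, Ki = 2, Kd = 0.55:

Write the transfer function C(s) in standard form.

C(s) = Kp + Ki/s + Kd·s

Substituting values: C(s) = 2 + 2/s + 0.55s = (0.55s² + 2s + 2)/s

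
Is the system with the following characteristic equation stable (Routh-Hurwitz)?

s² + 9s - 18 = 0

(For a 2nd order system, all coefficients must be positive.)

Coefficients: 1, 9, -18. c=-18 not positive, so system is unstable.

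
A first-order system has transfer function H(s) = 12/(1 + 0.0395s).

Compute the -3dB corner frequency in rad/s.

Corner frequency = 1/τ = 1/0.0395 = 25.316 rad/s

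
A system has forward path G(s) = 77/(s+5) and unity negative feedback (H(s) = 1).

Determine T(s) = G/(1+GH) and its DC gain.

T(s) = G/(1+GH) = [77/(s+5)] / [1 + 77/(s+5)] = 77/(s+5+77) = 77/(s+82). DC gain = 77/82 = 0.9390.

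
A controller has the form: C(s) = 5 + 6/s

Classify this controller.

This is a Proportional-Integral (PI) controller.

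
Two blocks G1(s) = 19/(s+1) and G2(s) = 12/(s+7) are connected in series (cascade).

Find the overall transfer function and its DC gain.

Series: multiply transfer functions. G_eq = 19/(s+1) × 12/(s+7) = 228/((s+1)(s+7)). DC gain = 228/(1×7) = 32.5714.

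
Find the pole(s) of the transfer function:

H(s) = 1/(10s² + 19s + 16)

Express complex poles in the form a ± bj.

Discriminant = 19² - 4×10×16 = 361 - 640 = -279 < 0, so the poles are a complex conjugate pair s = (-19 ± j√279)/(2×10). Real part = -19/(2×10) = -19/20 = -0.95; imaginary part = ±√279/(2×10) ≈ 0.8352. Poles: s = -0.95 ± 0.8352j.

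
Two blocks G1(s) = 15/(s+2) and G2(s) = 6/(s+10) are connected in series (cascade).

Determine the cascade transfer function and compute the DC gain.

Series: multiply transfer functions. G_eq = 15/(s+2) × 6/(s+10) = 90/((s+2)(s+10)). DC gain = 90/(2×10) = 4.5.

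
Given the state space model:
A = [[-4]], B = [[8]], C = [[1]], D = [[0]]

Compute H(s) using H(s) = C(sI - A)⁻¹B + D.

(sI - A)⁻¹ = 1/(s + 4). H(s) = 1 × 8/(s + 4) + 0 = 8/(s + 4).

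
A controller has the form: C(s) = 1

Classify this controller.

This is a Proportional (P) controller.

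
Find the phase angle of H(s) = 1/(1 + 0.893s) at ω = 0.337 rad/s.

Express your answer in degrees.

Phase = -arctan(ωτ) = -arctan(0.337 × 0.893) = -16.7°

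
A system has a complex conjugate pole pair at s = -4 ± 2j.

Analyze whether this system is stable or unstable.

Real part of poles is -4 (< 0, left half-plane). Stable.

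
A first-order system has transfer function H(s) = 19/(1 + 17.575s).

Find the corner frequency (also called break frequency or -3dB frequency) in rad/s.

Corner frequency = 1/τ = 1/17.575 = 0.057 rad/s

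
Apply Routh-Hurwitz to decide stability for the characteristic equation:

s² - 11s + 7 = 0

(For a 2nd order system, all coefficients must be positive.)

Coefficients: 1, -11, 7. b=-11 not positive, so system is unstable.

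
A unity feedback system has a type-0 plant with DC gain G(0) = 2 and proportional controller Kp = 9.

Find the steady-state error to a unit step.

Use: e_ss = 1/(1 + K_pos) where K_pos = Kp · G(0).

K_pos = Kp · G(0) = 9 × 2 = 18. e_ss = 1/(1 + 18) = 0.0526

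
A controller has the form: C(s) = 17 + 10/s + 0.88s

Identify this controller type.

This is a Proportional-Integral-Derivative (PID) controller.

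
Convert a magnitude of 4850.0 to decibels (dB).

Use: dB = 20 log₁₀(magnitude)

dB = 20 log₁₀(4850.0) = 73.7 dB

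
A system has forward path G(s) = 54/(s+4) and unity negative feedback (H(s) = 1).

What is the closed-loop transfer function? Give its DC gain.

T(s) = G/(1+GH) = [54/(s+4)] / [1 + 54/(s+4)] = 54/(s+4+54) = 54/(s+58). DC gain = 54/58 = 0.9310.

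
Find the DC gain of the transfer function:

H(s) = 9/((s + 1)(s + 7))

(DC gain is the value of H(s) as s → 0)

DC gain = H(0) = 9/(1 × 7) = 9/7 = 1.2857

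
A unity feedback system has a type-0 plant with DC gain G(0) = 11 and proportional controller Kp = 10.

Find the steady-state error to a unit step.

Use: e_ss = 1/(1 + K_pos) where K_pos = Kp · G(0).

K_pos = Kp · G(0) = 10 × 11 = 110. e_ss = 1/(1 + 110) = 0.0090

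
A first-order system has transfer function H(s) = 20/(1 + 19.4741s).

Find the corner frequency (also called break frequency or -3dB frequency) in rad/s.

Corner frequency = 1/τ = 1/19.4741 = 0.051 rad/s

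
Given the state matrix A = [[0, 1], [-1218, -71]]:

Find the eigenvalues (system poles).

det(A - λI) = λ² - (-71)λ + 1218 = (λ - (-29))(λ - (-42)). Eigenvalues: -29, -42.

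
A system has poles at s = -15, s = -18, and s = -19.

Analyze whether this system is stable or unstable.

All poles are in the left half-plane. System is stable.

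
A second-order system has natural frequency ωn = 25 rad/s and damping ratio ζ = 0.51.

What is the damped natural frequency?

ωd = ωn√(1 - ζ²) = 25√(1 - 0.51²) = 21.5 rad/s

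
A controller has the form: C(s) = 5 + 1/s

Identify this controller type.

This is a Proportional-Integral (PI) controller.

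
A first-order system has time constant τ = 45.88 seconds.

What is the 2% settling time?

For first-order system, 2% settling time ≈ 4τ = 4 × 45.88 = 183.52 s.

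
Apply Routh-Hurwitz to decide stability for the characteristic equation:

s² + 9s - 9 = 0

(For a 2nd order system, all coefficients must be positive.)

Coefficients: 1, 9, -9. c=-9 not positive, so system is unstable.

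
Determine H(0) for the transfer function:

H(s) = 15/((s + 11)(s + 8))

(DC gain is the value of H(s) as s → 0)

DC gain = H(0) = 15/(11 × 8) = 15/88 = 0.1705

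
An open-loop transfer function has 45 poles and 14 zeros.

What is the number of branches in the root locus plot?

Root locus has n branches where n = number of poles = 45.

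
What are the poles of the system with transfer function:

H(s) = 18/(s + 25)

Pole is where denominator = 0: s + 25 = 0, so s = -25.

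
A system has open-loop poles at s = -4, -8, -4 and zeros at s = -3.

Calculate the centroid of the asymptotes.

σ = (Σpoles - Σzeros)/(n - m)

σ = (Σpoles - Σzeros)/(n - m) = (-16 - (-3))/(3 - 1) = -13/2 = -6.5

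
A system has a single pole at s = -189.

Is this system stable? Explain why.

Pole at s = -189 is in the left half-plane. Stable.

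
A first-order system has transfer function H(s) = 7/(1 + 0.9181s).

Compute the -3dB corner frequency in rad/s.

Corner frequency = 1/τ = 1/0.9181 = 1.089 rad/s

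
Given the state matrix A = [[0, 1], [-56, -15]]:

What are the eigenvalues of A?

det(A - λI) = λ² - (-15)λ + 56 = (λ - (-7))(λ - (-8)). Eigenvalues: -7, -8.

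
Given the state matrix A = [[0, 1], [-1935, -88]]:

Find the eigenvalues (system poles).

det(A - λI) = λ² - (-88)λ + 1935 = (λ - (-43))(λ - (-45)). Eigenvalues: -43, -45.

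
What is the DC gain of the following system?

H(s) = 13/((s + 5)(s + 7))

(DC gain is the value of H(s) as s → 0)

DC gain = H(0) = 13/(5 × 7) = 13/35 = 0.3714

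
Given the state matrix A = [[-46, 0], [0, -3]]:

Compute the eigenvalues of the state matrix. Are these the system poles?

For diagonal matrix, eigenvalues are diagonal entries: λ₁ = -46, λ₂ = -3. Eigenvalues of A = system poles.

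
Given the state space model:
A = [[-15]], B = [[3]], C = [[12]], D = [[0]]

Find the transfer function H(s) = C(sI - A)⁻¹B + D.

(sI - A)⁻¹ = 1/(s + 15). H(s) = 12 × 3/(s + 15) + 0 = 36/(s + 15).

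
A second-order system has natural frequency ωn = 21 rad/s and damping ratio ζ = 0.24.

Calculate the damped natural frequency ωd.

ωd = ωn√(1 - ζ²) = 21√(1 - 0.24²) = 20.39 rad/s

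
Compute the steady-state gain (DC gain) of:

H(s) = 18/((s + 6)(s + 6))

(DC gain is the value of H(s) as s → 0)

DC gain = H(0) = 18/(6 × 6) = 18/36 = 0.5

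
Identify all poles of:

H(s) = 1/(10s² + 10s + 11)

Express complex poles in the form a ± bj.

Discriminant = 10² - 4×10×11 = 100 - 440 = -340 < 0, so the poles are a complex conjugate pair s = (-10 ± j√340)/(2×10). Real part = -10/(2×10) = -10/20 = -0.5; imaginary part = ±√340/(2×10) ≈ 0.9220. Poles: s = -0.5 ± 0.9220j.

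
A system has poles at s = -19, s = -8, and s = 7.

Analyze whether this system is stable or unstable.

Pole(s) at s = 7 are not in the left half-plane. System is unstable.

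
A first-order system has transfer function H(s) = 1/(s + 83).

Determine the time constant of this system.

For H(s) = 1/(s + 1/τ), the pole is at -1/τ = -83, so τ = 1/83 = 0.0120 s.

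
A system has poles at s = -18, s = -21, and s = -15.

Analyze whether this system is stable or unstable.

All poles are in the left half-plane. System is stable.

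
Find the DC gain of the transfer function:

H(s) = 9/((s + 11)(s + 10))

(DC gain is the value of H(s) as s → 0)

DC gain = H(0) = 9/(11 × 10) = 9/110 = 0.0818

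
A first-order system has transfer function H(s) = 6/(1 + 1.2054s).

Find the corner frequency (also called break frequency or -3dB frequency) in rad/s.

Corner frequency = 1/τ = 1/1.2054 = 0.83 rad/s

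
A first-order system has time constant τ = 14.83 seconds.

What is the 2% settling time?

For first-order system, 2% settling time ≈ 4τ = 4 × 14.83 = 59.32 s.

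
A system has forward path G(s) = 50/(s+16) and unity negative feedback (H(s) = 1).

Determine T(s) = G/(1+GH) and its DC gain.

T(s) = G/(1+GH) = [50/(s+16)] / [1 + 50/(s+16)] = 50/(s+16+50) = 50/(s+66). DC gain = 50/66 = 0.7576.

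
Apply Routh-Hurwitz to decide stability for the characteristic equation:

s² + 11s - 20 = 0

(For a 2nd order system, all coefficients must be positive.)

Coefficients: 1, 11, -20. c=-20 not positive, so system is unstable.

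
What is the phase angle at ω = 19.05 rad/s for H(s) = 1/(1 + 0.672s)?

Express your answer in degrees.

Phase = -arctan(ωτ) = -arctan(19.05 × 0.672) = -85.5°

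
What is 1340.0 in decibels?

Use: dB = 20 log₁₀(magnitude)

dB = 20 log₁₀(1340.0) = 62.5 dB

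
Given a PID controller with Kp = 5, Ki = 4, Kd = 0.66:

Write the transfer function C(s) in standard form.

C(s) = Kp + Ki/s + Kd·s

Substituting values: C(s) = 5 + 4/s + 0.66s = (0.66s² + 5s + 4)/s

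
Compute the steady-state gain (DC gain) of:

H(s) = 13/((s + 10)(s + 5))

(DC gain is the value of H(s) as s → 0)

DC gain = H(0) = 13/(10 × 5) = 13/50 = 0.26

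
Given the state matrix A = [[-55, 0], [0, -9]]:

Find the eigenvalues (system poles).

For diagonal matrix, eigenvalues are diagonal entries: λ₁ = -55, λ₂ = -9.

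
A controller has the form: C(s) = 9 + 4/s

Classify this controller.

This is a Proportional-Integral (PI) controller.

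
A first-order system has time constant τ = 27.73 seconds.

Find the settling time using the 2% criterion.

For first-order system, 2% settling time ≈ 4τ = 4 × 27.73 = 110.92 s.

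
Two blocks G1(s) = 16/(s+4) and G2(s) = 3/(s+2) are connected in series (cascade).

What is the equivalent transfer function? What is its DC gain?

Series: multiply transfer functions. G_eq = 16/(s+4) × 3/(s+2) = 48/((s+4)(s+2)). DC gain = 48/(4×2) = 6.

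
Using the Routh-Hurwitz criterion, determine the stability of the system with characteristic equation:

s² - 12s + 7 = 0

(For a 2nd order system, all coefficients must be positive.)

Coefficients: 1, -12, 7. b=-12 not positive, so system is unstable.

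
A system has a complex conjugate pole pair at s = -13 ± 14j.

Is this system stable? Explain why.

Real part of poles is -13 (< 0, left half-plane). Stable.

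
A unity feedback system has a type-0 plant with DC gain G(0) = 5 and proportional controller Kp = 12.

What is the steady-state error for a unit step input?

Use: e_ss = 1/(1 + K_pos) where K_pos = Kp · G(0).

K_pos = Kp · G(0) = 12 × 5 = 60. e_ss = 1/(1 + 60) = 0.0164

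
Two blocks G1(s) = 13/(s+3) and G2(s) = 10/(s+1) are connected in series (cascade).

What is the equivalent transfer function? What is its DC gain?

Series: multiply transfer functions. G_eq = 13/(s+3) × 10/(s+1) = 130/((s+3)(s+1)). DC gain = 130/(3×1) = 43.3333.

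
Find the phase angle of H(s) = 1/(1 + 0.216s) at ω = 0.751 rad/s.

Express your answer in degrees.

Phase = -arctan(ωτ) = -arctan(0.751 × 0.216) = -9.2°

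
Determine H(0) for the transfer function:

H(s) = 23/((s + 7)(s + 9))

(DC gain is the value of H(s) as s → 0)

DC gain = H(0) = 23/(7 × 9) = 23/63 = 0.3651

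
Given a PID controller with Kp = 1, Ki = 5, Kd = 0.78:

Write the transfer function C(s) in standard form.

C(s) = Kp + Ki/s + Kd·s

Substituting values: C(s) = 1 + 5/s + 0.78s = (0.78s² + s + 5)/s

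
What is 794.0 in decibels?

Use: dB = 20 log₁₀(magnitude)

dB = 20 log₁₀(794.0) = 58.0 dB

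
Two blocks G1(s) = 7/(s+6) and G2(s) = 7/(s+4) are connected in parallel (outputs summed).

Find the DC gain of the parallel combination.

Parallel: G_eq = G1 + G2. DC gain = G1(0) + G2(0) = 7/6 + 7/4 = 1.1667 + 1.75 = 2.9167.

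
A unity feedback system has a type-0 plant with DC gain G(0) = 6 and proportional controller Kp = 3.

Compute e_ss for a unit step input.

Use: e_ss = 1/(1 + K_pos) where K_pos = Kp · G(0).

K_pos = Kp · G(0) = 3 × 6 = 18. e_ss = 1/(1 + 18) = 0.0526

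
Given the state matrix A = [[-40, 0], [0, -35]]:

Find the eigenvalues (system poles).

For diagonal matrix, eigenvalues are diagonal entries: λ₁ = -40, λ₂ = -35.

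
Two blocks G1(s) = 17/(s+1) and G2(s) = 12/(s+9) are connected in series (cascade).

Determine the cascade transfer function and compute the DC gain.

Series: multiply transfer functions. G_eq = 17/(s+1) × 12/(s+9) = 204/((s+1)(s+9)). DC gain = 204/(1×9) = 22.6667.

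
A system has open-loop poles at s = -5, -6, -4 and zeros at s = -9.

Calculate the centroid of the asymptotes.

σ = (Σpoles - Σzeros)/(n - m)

σ = (Σpoles - Σzeros)/(n - m) = (-15 - (-9))/(3 - 1) = -6/2 = -3.0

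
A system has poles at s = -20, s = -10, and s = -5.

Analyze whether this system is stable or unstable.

All poles are in the left half-plane. System is stable.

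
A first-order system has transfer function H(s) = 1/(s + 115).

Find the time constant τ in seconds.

For H(s) = 1/(s + 1/τ), the pole is at -1/τ = -115, so τ = 1/115 = 0.0087 s.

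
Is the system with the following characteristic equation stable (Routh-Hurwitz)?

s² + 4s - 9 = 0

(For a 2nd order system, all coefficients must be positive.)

Coefficients: 1, 4, -9. c=-9 not positive, so system is unstable.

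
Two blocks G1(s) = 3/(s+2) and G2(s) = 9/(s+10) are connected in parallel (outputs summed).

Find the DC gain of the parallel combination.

Parallel: G_eq = G1 + G2. DC gain = G1(0) + G2(0) = 3/2 + 9/10 = 1.5 + 0.9 = 2.4.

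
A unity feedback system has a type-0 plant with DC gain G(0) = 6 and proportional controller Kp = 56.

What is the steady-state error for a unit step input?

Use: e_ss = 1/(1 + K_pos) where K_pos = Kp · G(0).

K_pos = Kp · G(0) = 56 × 6 = 336. e_ss = 1/(1 + 336) = 0.0030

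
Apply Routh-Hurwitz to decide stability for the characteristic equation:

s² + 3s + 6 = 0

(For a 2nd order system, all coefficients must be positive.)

Coefficients: 1, 3, 6. All positive, so system is stable.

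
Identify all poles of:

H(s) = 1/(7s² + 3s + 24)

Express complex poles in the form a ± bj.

Discriminant = 3² - 4×7×24 = 9 - 672 = -663 < 0, so the poles are a complex conjugate pair s = (-3 ± j√663)/(2×7). Real part = -3/(2×7) = -3/14 ≈ -0.2143; imaginary part = ±√663/(2×7) ≈ 1.8392. Poles: s = -0.2143 ± 1.8392j.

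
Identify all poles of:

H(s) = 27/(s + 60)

Pole is where denominator = 0: s + 60 = 0, so s = -60.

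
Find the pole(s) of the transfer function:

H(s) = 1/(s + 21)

Pole is where denominator = 0: s + 21 = 0, so s = -21.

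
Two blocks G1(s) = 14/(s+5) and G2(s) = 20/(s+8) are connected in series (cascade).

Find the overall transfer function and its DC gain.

Series: multiply transfer functions. G_eq = 14/(s+5) × 20/(s+8) = 280/((s+5)(s+8)). DC gain = 280/(5×8) = 7.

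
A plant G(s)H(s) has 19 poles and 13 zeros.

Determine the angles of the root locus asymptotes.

n - m = 19 - 13 = 6. Angles: θk = (2k + 1)·180°/6 = 30°, 90°, 150°, 210°, 270°, 330°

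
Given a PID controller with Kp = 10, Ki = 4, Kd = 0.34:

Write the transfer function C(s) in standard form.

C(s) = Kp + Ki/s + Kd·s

Substituting values: C(s) = 10 + 4/s + 0.34s = (0.34s² + 10s + 4)/s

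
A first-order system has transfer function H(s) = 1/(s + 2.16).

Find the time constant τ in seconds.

For H(s) = 1/(s + 1/τ), the pole is at -1/τ = -2.16, so τ = 1/2.16 = 0.4630 s.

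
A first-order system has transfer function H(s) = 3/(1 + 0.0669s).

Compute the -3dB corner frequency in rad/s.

Corner frequency = 1/τ = 1/0.0669 = 14.948 rad/s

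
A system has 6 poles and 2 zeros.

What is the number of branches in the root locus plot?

Root locus has n branches where n = number of poles = 6.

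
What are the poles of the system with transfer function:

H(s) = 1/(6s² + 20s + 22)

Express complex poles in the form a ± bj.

Discriminant = 20² - 4×6×22 = 400 - 528 = -128 < 0, so the poles are a complex conjugate pair s = (-20 ± j√128)/(2×6). Real part = -20/(2×6) = -20/12 ≈ -1.6667; imaginary part = ±√128/(2×6) ≈ 0.9428. Poles: s = -1.6667 ± 0.9428j.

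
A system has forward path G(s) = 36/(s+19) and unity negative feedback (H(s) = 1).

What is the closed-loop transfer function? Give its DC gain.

T(s) = G/(1+GH) = [36/(s+19)] / [1 + 36/(s+19)] = 36/(s+19+36) = 36/(s+55). DC gain = 36/55 = 0.6545.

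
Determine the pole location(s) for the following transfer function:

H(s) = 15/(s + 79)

Pole is where denominator = 0: s + 79 = 0, so s = -79.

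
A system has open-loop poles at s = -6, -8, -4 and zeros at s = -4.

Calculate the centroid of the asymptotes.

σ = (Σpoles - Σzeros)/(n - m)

σ = (Σpoles - Σzeros)/(n - m) = (-18 - (-4))/(3 - 1) = -14/2 = -7.0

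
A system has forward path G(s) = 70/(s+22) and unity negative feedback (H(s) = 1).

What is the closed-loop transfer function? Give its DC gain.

T(s) = G/(1+GH) = [70/(s+22)] / [1 + 70/(s+22)] = 70/(s+22+70) = 70/(s+92). DC gain = 70/92 = 0.7609.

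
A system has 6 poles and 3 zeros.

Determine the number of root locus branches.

Root locus has n branches where n = number of poles = 6.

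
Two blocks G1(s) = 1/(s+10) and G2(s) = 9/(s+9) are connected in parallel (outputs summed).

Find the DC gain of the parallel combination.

Parallel: G_eq = G1 + G2. DC gain = G1(0) + G2(0) = 1/10 + 9/9 = 0.1 + 1 = 1.1.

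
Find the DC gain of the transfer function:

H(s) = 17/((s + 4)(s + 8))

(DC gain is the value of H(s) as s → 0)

DC gain = H(0) = 17/(4 × 8) = 17/32 = 0.53125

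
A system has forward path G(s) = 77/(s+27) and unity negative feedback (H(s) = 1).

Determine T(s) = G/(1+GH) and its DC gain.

T(s) = G/(1+GH) = [77/(s+27)] / [1 + 77/(s+27)] = 77/(s+27+77) = 77/(s+104). DC gain = 77/104 = 0.7404.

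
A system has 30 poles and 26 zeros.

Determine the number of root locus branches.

Root locus has n branches where n = number of poles = 30.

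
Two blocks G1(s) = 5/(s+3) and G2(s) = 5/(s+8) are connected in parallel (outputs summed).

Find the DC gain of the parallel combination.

Parallel: G_eq = G1 + G2. DC gain = G1(0) + G2(0) = 5/3 + 5/8 = 1.6667 + 0.625 = 2.2917.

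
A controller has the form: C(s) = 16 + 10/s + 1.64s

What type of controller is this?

This is a Proportional-Integral-Derivative (PID) controller.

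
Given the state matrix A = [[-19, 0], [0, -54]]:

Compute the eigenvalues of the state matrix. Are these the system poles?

For diagonal matrix, eigenvalues are diagonal entries: λ₁ = -19, λ₂ = -54. Eigenvalues of A = system poles.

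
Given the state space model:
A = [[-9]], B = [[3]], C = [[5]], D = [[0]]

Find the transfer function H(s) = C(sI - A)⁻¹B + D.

(sI - A)⁻¹ = 1/(s + 9). H(s) = 5 × 3/(s + 9) + 0 = 15/(s + 9).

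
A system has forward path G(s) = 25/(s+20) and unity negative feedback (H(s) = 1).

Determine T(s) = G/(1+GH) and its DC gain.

T(s) = G/(1+GH) = [25/(s+20)] / [1 + 25/(s+20)] = 25/(s+20+25) = 25/(s+45). DC gain = 25/45 = 0.5556.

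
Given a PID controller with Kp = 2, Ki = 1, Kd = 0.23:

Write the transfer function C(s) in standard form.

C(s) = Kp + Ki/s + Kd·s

Substituting values: C(s) = 2 + 1/s + 0.23s = (0.23s² + 2s + 1)/s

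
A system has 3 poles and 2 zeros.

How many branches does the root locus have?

Root locus has n branches where n = number of poles = 3.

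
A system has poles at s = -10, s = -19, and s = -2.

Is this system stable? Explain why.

All poles are in the left half-plane. System is stable.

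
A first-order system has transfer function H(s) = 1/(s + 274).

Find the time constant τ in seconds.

For H(s) = 1/(s + 1/τ), the pole is at -1/τ = -274, so τ = 1/274 = 0.0036 s.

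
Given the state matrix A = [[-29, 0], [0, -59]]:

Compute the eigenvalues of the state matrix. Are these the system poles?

For diagonal matrix, eigenvalues are diagonal entries: λ₁ = -29, λ₂ = -59. Eigenvalues of A = system poles.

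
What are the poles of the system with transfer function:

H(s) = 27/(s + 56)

Pole is where denominator = 0: s + 56 = 0, so s = -56.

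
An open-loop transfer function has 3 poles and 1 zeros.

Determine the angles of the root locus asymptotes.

n - m = 3 - 1 = 2. Angles: θk = (2k + 1)·180°/2 = 90°, 270°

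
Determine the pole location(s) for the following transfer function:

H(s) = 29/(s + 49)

Pole is where denominator = 0: s + 49 = 0, so s = -49.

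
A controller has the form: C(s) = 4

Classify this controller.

This is a Proportional (P) controller.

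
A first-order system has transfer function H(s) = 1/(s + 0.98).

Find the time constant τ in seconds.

For H(s) = 1/(s + 1/τ), the pole is at -1/τ = -0.98, so τ = 1/0.98 = 1.0204 s.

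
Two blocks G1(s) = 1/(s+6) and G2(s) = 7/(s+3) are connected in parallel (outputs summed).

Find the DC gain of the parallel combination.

Parallel: G_eq = G1 + G2. DC gain = G1(0) + G2(0) = 1/6 + 7/3 = 0.1667 + 2.3333 = 2.5.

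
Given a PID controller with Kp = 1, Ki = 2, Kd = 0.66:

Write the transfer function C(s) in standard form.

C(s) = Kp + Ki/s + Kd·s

Substituting values: C(s) = 1 + 2/s + 0.66s = (0.66s² + s + 2)/s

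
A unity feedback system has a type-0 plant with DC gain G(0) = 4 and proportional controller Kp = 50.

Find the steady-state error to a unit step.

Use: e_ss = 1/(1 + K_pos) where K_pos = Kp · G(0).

K_pos = Kp · G(0) = 50 × 4 = 200. e_ss = 1/(1 + 200) = 0.0050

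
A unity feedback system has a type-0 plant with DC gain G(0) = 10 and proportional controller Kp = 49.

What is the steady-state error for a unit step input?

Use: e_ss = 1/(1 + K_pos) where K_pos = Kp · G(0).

K_pos = Kp · G(0) = 49 × 10 = 490. e_ss = 1/(1 + 490) = 0.0020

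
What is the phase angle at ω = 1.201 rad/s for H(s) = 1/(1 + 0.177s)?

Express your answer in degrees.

Phase = -arctan(ωτ) = -arctan(1.201 × 0.177) = -12.0°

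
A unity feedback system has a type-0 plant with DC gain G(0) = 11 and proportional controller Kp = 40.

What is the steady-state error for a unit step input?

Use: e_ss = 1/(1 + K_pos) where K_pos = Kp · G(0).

K_pos = Kp · G(0) = 40 × 11 = 440. e_ss = 1/(1 + 440) = 0.0023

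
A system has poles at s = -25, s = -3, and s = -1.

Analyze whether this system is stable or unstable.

All poles are in the left half-plane. System is stable.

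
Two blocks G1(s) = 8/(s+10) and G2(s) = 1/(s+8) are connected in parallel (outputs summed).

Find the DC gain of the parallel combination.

Parallel: G_eq = G1 + G2. DC gain = G1(0) + G2(0) = 8/10 + 1/8 = 0.8 + 0.125 = 0.925.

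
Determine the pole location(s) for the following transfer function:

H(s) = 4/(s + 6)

Pole is where denominator = 0: s + 6 = 0, so s = -6.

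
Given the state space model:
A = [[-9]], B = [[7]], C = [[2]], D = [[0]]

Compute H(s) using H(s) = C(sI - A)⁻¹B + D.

(sI - A)⁻¹ = 1/(s + 9). H(s) = 2 × 7/(s + 9) + 0 = 14/(s + 9).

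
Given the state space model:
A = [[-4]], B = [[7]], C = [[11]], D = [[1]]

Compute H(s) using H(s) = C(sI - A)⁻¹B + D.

(sI - A)⁻¹ = 1/(s + 4). H(s) = 11×7/(s + 4) + 1 = (s + 81)/(s + 4).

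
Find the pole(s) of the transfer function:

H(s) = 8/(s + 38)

Pole is where denominator = 0: s + 38 = 0, so s = -38.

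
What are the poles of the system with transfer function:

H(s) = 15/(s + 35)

Pole is where denominator = 0: s + 35 = 0, so s = -35.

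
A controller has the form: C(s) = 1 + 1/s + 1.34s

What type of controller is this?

This is a Proportional-Integral-Derivative (PID) controller.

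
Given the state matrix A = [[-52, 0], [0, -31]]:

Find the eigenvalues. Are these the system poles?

For diagonal matrix, eigenvalues are diagonal entries: λ₁ = -52, λ₂ = -31. Eigenvalues of A = system poles.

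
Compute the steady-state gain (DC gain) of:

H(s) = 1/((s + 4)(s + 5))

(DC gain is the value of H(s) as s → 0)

DC gain = H(0) = 1/(4 × 5) = 1/20 = 0.05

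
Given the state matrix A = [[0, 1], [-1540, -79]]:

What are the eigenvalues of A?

det(A - λI) = λ² - (-79)λ + 1540 = (λ - (-35))(λ - (-44)). Eigenvalues: -35, -44.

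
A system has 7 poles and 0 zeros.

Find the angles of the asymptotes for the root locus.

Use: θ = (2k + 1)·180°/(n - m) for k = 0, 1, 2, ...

n - m = 7 - 0 = 7. Angles: θk = (2k + 1)·180°/7 = 25.71°, 77.14°, 128.57°, 180°, 231.43°, 282.86°, 334.29°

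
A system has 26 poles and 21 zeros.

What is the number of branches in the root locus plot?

Root locus has n branches where n = number of poles = 26.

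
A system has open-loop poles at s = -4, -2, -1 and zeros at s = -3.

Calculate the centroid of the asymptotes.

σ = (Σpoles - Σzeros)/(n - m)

σ = (Σpoles - Σzeros)/(n - m) = (-7 - (-3))/(3 - 1) = -4/2 = -2.0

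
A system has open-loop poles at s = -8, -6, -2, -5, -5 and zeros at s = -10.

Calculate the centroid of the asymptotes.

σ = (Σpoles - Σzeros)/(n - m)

σ = (Σpoles - Σzeros)/(n - m) = (-26 - (-10))/(5 - 1) = -16/4 = -4.0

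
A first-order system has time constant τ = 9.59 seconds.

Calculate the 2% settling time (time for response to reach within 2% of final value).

For first-order system, 2% settling time ≈ 4τ = 4 × 9.59 = 38.36 s.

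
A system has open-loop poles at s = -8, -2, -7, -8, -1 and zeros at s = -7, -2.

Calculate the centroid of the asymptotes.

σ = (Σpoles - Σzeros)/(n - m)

σ = (Σpoles - Σzeros)/(n - m) = (-26 - (-9))/(5 - 2) = -17/3 = -5.67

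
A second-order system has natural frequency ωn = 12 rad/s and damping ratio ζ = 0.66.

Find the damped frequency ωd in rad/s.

ωd = ωn√(1 - ζ²) = 12√(1 - 0.66²) = 9.02 rad/s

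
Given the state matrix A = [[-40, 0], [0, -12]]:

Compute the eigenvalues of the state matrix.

For diagonal matrix, eigenvalues are diagonal entries: λ₁ = -40, λ₂ = -12.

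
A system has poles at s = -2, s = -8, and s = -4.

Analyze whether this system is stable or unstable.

All poles are in the left half-plane. System is stable.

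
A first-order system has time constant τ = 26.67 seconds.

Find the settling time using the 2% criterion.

For first-order system, 2% settling time ≈ 4τ = 4 × 26.67 = 106.68 s.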